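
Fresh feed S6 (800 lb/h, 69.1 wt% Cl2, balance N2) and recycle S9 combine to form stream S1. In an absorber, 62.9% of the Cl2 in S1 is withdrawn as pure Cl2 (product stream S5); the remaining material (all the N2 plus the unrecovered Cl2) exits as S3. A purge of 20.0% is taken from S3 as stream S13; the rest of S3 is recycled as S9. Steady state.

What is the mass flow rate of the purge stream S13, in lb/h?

305.5 lb/h

N2 enters only via S6 and leaves only via the purge: 800×0.309 = 0.200×(N2 in S3), and the absorber passes all N2, so N2 in S1 = N2 in S3 = 1236 lb/h.
Cl2 in S1: m_A = 800×0.691 + (1−0.200)·(1−0.629)·m_A, so m_A = 552.8/0.7032 = 786.12 lb/h.
S3 = (1−0.629)×786.12 + 1236 = 1527.7 lb/h.
Purge S13 = 0.200×1527.7 = 305.53 lb/h.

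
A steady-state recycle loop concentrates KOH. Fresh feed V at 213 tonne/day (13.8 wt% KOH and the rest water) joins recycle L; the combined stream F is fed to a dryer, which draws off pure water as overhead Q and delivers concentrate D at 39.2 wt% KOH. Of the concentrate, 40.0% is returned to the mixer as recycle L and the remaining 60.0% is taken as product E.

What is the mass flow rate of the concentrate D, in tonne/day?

125 tonne/day

Overall KOH balance (none leaves overhead): KOH in fresh feed = KOH in product, i.e. 213×0.138 = (1−0.400)·D·0.392.
D = 29.394/(0.392×0.600) = 124.97 tonne/day.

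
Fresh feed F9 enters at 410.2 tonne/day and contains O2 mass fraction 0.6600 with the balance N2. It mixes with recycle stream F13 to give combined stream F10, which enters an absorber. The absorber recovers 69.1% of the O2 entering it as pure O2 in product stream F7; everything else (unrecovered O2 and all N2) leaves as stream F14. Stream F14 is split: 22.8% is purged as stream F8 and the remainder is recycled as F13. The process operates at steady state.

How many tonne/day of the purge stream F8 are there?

N2 enters only via F9 and leaves only via the purge: 410.2×0.340 = 0.228×(N2 in F14), and the absorber passes all N2, so N2 in F10 = N2 in F14 = 611.7 tonne/day.
O2 in F10: m_A = 410.2×0.660 + (1−0.228)·(1−0.691)·m_A, so m_A = 270.73/0.7615 = 355.55 tonne/day.
F14 = (1−0.691)×355.55 + 611.7 = 721.57 tonne/day.
Purge F8 = 0.228×721.57 = 164.52 tonne/day.

164.5 tonne/day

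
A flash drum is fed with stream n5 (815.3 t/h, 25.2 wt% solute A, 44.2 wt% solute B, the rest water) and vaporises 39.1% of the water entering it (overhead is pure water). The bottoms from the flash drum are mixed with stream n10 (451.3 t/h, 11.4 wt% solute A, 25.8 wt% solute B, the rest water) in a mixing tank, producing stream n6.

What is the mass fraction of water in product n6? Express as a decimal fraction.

Vapour removed = 0.391×0.306×815.3 = 97.547 t/h; concentrate = 717.75 t/h.
water reaching the mixer = 151.93 (from concentrate) + 451.3×0.628 = 435.35 t/h.
Product flow = 717.75 + 451.3 = 1169.1 t/h; water fraction = 0.3724.

0.3724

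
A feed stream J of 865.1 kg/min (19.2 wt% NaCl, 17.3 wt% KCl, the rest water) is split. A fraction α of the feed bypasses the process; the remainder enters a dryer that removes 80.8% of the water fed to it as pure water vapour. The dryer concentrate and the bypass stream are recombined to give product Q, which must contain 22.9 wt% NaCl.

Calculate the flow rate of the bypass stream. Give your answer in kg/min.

All 865.1×0.192 = 166.1 kg/min of NaCl reaches Q, so Q = 166.1/0.229 = 725.32 kg/min and vapour = 139.78 kg/min.
The evaporator receives (1−α)·865.1 of feed at 0.635 water and removes 0.808 of that water:
0.808×0.635×(1−α)×865.1 = 139.78
(1−α) = 139.78/443.87 = 0.3149;  α = 0.6851.
Bypass flow = 0.6851×865.1 = 592.67 kg/min.

592.7 kg/min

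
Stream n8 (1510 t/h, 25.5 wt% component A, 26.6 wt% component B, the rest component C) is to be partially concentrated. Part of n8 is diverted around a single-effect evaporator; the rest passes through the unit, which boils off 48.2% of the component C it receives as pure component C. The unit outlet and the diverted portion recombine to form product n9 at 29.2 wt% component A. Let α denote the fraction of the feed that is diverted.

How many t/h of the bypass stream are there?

All 1510×0.255 = 385.05 t/h of component A reaches n9, so n9 = 385.05/0.292 = 1318.7 t/h and vapour = 191.34 t/h.
The evaporator receives (1−α)·1510 of feed at 0.479 component C and removes 0.482 of that component C:
0.482×0.479×(1−α)×1510 = 191.34
(1−α) = 191.34/348.63 = 0.5488;  α = 0.4512.
Bypass flow = 0.4512×1510 = 681.27 t/h.

681.3 t/h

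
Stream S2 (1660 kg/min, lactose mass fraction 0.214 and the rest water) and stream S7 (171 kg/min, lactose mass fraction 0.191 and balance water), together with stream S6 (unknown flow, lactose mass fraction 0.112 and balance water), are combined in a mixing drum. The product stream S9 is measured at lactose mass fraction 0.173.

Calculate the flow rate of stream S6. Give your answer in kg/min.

1166 kg/min

Let S6 be the unknown flow. Total out = 1831 + S6.
lactose balance: 387.9 + 0.112·S6 = 0.173·(1831 + S6)
(0.112 − 0.173)·S6 = 0.173×1831 − 387.9 = -71.138
S6 = -71.138 / -0.061 = 1166.2 kg/min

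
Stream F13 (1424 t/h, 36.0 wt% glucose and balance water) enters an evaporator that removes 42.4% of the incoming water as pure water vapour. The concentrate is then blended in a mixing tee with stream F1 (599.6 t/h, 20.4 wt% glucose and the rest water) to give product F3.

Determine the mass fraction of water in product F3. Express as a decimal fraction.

Vapour removed = 0.424×0.640×1424 = 386.42 t/h; concentrate = 1037.6 t/h.
water reaching the mixer = 524.94 (from concentrate) + 599.6×0.796 = 1002.2 t/h.
Product flow = 1037.6 + 599.6 = 1637.2 t/h; water fraction = 0.6122.

0.6122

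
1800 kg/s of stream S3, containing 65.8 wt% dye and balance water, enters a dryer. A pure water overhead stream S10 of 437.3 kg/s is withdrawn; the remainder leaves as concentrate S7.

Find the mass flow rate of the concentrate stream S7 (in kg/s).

Concentrate = 1800 − 437.3 = 1362.7 kg/s.

1363 kg/s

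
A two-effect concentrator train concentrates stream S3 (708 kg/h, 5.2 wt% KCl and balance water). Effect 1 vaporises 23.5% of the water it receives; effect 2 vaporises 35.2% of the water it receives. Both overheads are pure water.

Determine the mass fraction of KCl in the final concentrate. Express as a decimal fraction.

water in feed = 708×0.948 = 671.18 kg/h.
After stage 1: water left = (1−0.235)×671.18 = 513.46; stream total = 550.27 kg/h.
After stage 2: water left = (1−0.352)×513.46 = 332.72; final concentrate = 369.54 kg/h.
KCl fraction = 36.816/369.54 = 0.100.

0.100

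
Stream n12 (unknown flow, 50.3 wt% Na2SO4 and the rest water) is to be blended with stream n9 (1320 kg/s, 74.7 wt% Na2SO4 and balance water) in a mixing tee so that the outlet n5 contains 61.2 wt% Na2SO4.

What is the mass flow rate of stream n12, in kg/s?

1635 kg/s

Let n12 be the unknown flow. Total out = 1320 + n12.
Na2SO4 balance: 986.04 + 0.503·n12 = 0.612·(1320 + n12)
(0.503 − 0.612)·n12 = 0.612×1320 − 986.04 = -178.2
n12 = -178.2 / -0.109 = 1634.9 kg/s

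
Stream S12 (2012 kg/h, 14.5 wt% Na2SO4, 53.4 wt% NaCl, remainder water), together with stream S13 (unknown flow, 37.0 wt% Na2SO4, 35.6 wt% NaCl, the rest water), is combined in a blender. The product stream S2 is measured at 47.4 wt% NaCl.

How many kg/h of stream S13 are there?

1023 kg/h

Let S13 be the unknown flow. Total out = 2012 + S13.
NaCl balance: 1074.4 + 0.356·S13 = 0.474·(2012 + S13)
(0.356 − 0.474)·S13 = 0.474×2012 − 1074.4 = -120.72
S13 = -120.72 / -0.118 = 1023.1 kg/h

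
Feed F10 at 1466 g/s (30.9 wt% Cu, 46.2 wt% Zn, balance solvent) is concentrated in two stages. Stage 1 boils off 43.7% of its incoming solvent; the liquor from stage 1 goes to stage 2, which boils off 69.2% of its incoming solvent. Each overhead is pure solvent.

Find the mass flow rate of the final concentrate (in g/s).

1189 g/s

solvent in feed = 1466×0.229 = 335.71 g/s.
After stage 1: solvent left = (1−0.437)×335.71 = 189.01; stream total = 1319.3 g/s.
After stage 2: solvent left = (1−0.692)×189.01 = 58.214; final concentrate = 1188.5 g/s.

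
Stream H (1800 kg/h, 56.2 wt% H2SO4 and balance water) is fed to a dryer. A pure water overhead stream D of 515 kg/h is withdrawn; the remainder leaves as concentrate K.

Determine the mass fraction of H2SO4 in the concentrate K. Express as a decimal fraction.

H2SO4 is not removed: 1800×0.562 = 1011.6 kg/h of H2SO4 enters K.
Concentrate = 1800 − 515 = 1285 kg/h.
Mass fraction = 1011.6/1285 = 0.787.

0.787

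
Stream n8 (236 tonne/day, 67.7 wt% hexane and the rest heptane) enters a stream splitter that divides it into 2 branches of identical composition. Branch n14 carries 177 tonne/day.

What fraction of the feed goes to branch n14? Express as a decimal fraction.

0.750

Fraction to n14 = 177/236 = 0.7500.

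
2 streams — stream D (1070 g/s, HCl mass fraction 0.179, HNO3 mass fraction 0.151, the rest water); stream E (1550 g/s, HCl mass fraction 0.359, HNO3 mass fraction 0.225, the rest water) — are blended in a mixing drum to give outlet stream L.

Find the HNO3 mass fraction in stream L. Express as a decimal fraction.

Total flow out = 1070 + 1550 = 2620 g/s.
HNO3 in = 1070×0.151 + 1550×0.225 = 510.32 g/s.
HNO3 mass fraction in L = 510.32/2620 = 0.195.

0.195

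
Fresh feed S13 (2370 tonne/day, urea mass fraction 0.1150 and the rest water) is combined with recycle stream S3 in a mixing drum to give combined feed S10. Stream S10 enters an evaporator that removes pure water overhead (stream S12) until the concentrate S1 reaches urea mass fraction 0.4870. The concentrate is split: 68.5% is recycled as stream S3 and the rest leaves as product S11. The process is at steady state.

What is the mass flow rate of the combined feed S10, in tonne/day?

3587 tonne/day

Overall urea balance (none leaves overhead): urea in fresh feed = urea in product, i.e. 2370×0.115 = (1−0.685)·S1·0.487.
S1 = 272.55/(0.487×0.315) = 1776.7 tonne/day.
Recycle S3 = 0.685×1776.7 = 1217 tonne/day.
Combined feed S10 = 2370 + 1217 = 3587 tonne/day.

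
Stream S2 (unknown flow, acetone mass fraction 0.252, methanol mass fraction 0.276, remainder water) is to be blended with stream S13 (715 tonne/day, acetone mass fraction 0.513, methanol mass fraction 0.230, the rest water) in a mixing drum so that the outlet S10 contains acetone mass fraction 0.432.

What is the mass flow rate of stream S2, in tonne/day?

Let S2 be the unknown flow. Total out = 715 + S2.
acetone balance: 366.8 + 0.252·S2 = 0.432·(715 + S2)
(0.252 − 0.432)·S2 = 0.432×715 − 366.8 = -57.915
S2 = -57.915 / -0.180 = 321.75 tonne/day

321.8 tonne/day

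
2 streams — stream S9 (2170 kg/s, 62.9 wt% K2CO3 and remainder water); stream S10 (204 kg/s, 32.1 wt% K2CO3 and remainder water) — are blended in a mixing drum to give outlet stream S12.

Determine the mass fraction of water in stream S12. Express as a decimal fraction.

0.3975

Total flow out = 2170 + 204 = 2374 kg/s.
water in = 2170×0.371 + 204×0.679 = 943.59 kg/s.
water mass fraction in S12 = 943.59/2374 = 0.3975.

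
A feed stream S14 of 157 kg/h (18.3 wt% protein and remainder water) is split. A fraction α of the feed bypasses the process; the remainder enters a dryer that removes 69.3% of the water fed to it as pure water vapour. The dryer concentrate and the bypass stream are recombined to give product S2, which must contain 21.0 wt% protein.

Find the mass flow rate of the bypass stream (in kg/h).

121.3 kg/h

All 157×0.183 = 28.731 kg/h of protein reaches S2, so S2 = 28.731/0.210 = 136.81 kg/h and vapour = 20.186 kg/h.
The evaporator receives (1−α)·157 of feed at 0.817 water and removes 0.693 of that water:
0.693×0.817×(1−α)×157 = 20.186
(1−α) = 20.186/88.89 = 0.2271;  α = 0.7729.
Bypass flow = 0.7729×157 = 121.35 kg/h.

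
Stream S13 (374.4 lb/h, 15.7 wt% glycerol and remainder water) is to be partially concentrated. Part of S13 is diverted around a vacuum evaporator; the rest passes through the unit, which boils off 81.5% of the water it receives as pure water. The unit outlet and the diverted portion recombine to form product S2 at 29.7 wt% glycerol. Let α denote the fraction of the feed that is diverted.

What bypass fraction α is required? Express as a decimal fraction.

0.314

All 374.4×0.157 = 58.781 lb/h of glycerol reaches S2, so S2 = 58.781/0.297 = 197.92 lb/h and vapour = 176.48 lb/h.
The evaporator receives (1−α)·374.4 of feed at 0.843 water and removes 0.815 of that water:
0.815×0.843×(1−α)×374.4 = 176.48
(1−α) = 176.48/257.23 = 0.6861;  α = 0.3139.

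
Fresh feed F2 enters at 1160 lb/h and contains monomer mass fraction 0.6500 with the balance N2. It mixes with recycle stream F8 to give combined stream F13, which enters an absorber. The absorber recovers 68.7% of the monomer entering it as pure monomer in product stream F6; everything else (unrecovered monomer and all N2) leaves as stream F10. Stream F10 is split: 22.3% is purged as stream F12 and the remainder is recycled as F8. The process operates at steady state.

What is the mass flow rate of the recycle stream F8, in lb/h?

1657 lb/h

N2 enters only via F2 and leaves only via the purge: 1160×0.350 = 0.223×(N2 in F10), and the absorber passes all N2, so N2 in F13 = N2 in F10 = 1820.6 lb/h.
monomer in F13: m_A = 1160×0.650 + (1−0.223)·(1−0.687)·m_A, so m_A = 754/0.7568 = 996.3 lb/h.
F10 = (1−0.687)×996.3 + 1820.6 = 2132.5 lb/h.
Recycle F8 = (1−0.223)×2132.5 = 1656.9 lb/h.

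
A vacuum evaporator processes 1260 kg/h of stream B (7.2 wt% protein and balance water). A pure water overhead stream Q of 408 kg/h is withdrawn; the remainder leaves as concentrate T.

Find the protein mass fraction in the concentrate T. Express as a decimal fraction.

protein is not removed: 1260×0.072 = 90.72 kg/h of protein enters T.
Concentrate = 1260 − 408 = 852 kg/h.
Mass fraction = 90.72/852 = 0.106.

0.106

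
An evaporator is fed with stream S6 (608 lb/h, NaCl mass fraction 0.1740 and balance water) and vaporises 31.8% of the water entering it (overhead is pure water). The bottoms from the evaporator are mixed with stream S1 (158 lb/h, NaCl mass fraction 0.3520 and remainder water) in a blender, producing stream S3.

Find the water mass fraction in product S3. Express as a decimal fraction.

Vapour removed = 0.318×0.826×608 = 159.7 lb/h; concentrate = 448.3 lb/h.
water reaching the mixer = 342.51 (from concentrate) + 158×0.648 = 444.89 lb/h.
Product flow = 448.3 + 158 = 606.3 lb/h; water fraction = 0.7338.

0.7338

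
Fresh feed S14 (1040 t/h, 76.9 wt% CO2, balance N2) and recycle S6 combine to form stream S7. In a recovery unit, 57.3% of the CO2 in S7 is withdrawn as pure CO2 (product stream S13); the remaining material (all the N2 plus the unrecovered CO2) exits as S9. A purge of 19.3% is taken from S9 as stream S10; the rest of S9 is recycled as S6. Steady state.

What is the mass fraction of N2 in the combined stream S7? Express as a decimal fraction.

N2 enters only via S14 and leaves only via the purge: 1040×0.231 = 0.193×(N2 in S9), and the recovery unit passes all N2, so N2 in S7 = N2 in S9 = 1244.8 t/h.
CO2 in S7: m_A = 1040×0.769 + (1−0.193)·(1−0.573)·m_A, so m_A = 799.76/0.6554 = 1220.2 t/h.
S7 = 1220.2 + 1244.8 = 2465 t/h.
N2 fraction in S7 = 1244.8/2465 = 0.5050.

0.5050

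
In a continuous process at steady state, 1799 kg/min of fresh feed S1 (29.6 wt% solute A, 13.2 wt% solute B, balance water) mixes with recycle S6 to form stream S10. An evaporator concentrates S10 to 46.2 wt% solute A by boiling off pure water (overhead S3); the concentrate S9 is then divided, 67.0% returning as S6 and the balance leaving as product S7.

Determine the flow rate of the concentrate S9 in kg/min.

Overall solute A balance (none leaves overhead): solute A in fresh feed = solute A in product, i.e. 1799×0.296 = (1−0.670)·S9·0.462.
S9 = 532.5/(0.462×0.330) = 3492.7 kg/min.

3493 kg/min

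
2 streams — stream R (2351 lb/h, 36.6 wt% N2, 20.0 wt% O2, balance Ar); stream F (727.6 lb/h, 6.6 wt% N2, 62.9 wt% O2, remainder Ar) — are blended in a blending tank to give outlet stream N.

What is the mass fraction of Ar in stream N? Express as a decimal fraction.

Total flow out = 2351 + 727.6 = 3078.6 lb/h.
Ar in = 2351×0.434 + 727.6×0.305 = 1242.3 lb/h.
Ar mass fraction in N = 1242.3/3078.6 = 0.4035.

0.4035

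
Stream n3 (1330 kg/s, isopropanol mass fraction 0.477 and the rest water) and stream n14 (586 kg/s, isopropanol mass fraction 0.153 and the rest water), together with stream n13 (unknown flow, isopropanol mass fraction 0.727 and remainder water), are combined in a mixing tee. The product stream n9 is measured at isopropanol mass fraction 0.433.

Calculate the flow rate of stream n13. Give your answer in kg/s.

359 kg/s

Let n13 be the unknown flow. Total out = 1916 + n13.
isopropanol balance: 724.07 + 0.727·n13 = 0.433·(1916 + n13)
(0.727 − 0.433)·n13 = 0.433×1916 − 724.07 = 105.56
n13 = 105.56 / 0.294 = 359.05 kg/s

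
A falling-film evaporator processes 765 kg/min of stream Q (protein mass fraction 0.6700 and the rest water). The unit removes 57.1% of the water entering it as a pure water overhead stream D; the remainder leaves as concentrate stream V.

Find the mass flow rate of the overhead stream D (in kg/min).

144.1 kg/min

water entering = 765×0.330 = 252.45 kg/min; overhead removed = 0.571×252.45 = 144.15 kg/min.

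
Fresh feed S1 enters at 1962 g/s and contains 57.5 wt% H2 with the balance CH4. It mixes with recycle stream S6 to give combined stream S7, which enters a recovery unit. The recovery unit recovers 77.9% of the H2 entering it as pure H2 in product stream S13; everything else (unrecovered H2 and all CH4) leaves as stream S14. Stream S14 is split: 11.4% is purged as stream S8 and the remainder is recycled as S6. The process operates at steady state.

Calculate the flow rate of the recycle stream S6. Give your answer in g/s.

CH4 enters only via S1 and leaves only via the purge: 1962×0.425 = 0.114×(CH4 in S14), and the recovery unit passes all CH4, so CH4 in S7 = CH4 in S14 = 7314.5 g/s.
H2 in S7: m_A = 1962×0.575 + (1−0.114)·(1−0.779)·m_A, so m_A = 1128.1/0.8042 = 1402.8 g/s.
S14 = (1−0.779)×1402.8 + 7314.5 = 7624.5 g/s.
Recycle S6 = (1−0.114)×7624.5 = 6755.3 g/s.

6755 g/s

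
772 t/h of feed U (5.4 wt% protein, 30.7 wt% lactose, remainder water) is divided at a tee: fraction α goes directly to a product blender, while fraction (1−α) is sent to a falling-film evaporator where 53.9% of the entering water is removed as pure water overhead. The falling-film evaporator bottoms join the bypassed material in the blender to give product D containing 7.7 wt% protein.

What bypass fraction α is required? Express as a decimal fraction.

All 772×0.054 = 41.688 t/h of protein reaches D, so D = 41.688/0.077 = 541.4 t/h and vapour = 230.6 t/h.
The evaporator receives (1−α)·772 of feed at 0.639 water and removes 0.539 of that water:
0.539×0.639×(1−α)×772 = 230.6
(1−α) = 230.6/265.89 = 0.8673;  α = 0.1327.

0.133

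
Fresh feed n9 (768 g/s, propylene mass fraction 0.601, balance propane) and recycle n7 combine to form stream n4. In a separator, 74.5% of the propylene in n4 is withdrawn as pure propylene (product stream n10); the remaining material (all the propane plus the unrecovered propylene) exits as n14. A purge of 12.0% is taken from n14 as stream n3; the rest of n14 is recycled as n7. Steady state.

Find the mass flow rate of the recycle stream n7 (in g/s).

propane enters only via n9 and leaves only via the purge: 768×0.399 = 0.120×(propane in n14), and the separator passes all propane, so propane in n4 = propane in n14 = 2553.6 g/s.
propylene in n4: m_A = 768×0.601 + (1−0.120)·(1−0.745)·m_A, so m_A = 461.57/0.7756 = 595.11 g/s.
n14 = (1−0.745)×595.11 + 2553.6 = 2705.4 g/s.
Recycle n7 = (1−0.120)×2705.4 = 2380.7 g/s.

2381 g/s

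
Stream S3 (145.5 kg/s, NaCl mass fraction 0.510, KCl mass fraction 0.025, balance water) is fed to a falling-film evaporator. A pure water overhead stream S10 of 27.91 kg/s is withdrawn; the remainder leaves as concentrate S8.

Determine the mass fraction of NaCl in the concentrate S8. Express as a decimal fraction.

0.631

NaCl is not removed: 145.5×0.510 = 74.205 kg/s of NaCl enters S8.
Concentrate = 145.5 − 27.91 = 117.59 kg/s.
Mass fraction = 74.205/117.59 = 0.631.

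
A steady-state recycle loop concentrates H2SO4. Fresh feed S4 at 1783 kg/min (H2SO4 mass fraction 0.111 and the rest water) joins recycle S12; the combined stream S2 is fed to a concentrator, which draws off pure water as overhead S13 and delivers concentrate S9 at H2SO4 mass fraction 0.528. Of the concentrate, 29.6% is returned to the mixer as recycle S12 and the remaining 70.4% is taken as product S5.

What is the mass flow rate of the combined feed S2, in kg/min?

Overall H2SO4 balance (none leaves overhead): H2SO4 in fresh feed = H2SO4 in product, i.e. 1783×0.111 = (1−0.296)·S9·0.528.
S9 = 197.91/(0.528×0.704) = 532.44 kg/min.
Recycle S12 = 0.296×532.44 = 157.6 kg/min.
Combined feed S2 = 1783 + 157.6 = 1940.6 kg/min.

1941 kg/min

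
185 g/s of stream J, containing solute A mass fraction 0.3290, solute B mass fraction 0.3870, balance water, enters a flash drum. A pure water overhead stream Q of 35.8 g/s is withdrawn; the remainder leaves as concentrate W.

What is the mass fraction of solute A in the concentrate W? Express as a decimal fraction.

0.4079

solute A is not removed: 185×0.329 = 60.865 g/s of solute A enters W.
Concentrate = 185 − 35.8 = 149.2 g/s.
Mass fraction = 60.865/149.2 = 0.4079.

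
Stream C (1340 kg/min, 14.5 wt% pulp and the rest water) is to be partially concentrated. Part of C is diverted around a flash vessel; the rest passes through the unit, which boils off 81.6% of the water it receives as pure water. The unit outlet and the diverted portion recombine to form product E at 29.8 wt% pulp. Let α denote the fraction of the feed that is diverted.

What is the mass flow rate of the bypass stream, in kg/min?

All 1340×0.145 = 194.3 kg/min of pulp reaches E, so E = 194.3/0.298 = 652.01 kg/min and vapour = 687.99 kg/min.
The evaporator receives (1−α)·1340 of feed at 0.855 water and removes 0.816 of that water:
0.816×0.855×(1−α)×1340 = 687.99
(1−α) = 687.99/934.89 = 0.7359;  α = 0.2641.
Bypass flow = 0.2641×1340 = 353.89 kg/min.

353.9 kg/min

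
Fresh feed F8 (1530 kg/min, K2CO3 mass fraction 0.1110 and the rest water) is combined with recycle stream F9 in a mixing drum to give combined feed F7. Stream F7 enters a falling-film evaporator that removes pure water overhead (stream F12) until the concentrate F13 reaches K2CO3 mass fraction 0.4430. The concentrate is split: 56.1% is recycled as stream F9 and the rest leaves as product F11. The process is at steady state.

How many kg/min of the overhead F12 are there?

1147 kg/min

Overall K2CO3 balance (none leaves overhead): K2CO3 in fresh feed = K2CO3 in product, i.e. 1530×0.111 = (1−0.561)·F13·0.443.
F13 = 169.83/(0.443×0.439) = 873.27 kg/min.
Recycle F9 = 0.561×873.27 = 489.9 kg/min.
Combined feed F7 = 1530 + 489.9 = 2019.9 kg/min.
Overhead F12 = F7 − F13 = 2019.9 − 873.27 = 1146.6 kg/min.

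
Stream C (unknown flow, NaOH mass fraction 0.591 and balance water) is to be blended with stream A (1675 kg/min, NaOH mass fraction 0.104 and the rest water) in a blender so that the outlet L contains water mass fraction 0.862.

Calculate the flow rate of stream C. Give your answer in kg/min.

125.7 kg/min

Let C be the unknown flow. Total out = 1675 + C.
water balance: 1500.8 + 0.409·C = 0.862·(1675 + C)
(0.409 − 0.862)·C = 0.862×1675 − 1500.8 = -56.95
C = -56.95 / -0.453 = 125.72 kg/min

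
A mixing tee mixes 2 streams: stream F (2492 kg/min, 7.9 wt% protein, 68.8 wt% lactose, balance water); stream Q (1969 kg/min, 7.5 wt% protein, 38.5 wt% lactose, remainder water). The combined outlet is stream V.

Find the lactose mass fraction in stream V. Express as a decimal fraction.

Total flow out = 2492 + 1969 = 4461 kg/min.
lactose in = 2492×0.688 + 1969×0.385 = 2472.6 kg/min.
lactose mass fraction in V = 2472.6/4461 = 0.554.

0.554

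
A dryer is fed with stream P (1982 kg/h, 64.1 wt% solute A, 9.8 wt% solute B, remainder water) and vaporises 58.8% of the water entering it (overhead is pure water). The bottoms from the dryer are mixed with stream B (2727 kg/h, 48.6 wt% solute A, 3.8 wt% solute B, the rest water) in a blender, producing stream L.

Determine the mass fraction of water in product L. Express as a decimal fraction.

0.3431

Vapour removed = 0.588×0.261×1982 = 304.17 kg/h; concentrate = 1677.8 kg/h.
water reaching the mixer = 213.13 (from concentrate) + 2727×0.476 = 1511.2 kg/h.
Product flow = 1677.8 + 2727 = 4404.8 kg/h; water fraction = 0.3431.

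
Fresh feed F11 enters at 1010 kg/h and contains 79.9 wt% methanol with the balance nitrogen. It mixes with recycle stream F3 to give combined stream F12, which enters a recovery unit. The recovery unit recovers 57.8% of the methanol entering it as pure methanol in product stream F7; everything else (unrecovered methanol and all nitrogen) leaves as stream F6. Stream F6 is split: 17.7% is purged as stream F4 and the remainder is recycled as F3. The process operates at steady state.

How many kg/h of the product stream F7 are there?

714.6 kg/h

methanol in F12: m_A = 1010×0.799 + (1−0.177)·(1−0.578)·m_A, so m_A = 806.99/0.6527 = 1236.4 kg/h.
Product F7 = 0.578×1236.4 = 714.64 kg/h.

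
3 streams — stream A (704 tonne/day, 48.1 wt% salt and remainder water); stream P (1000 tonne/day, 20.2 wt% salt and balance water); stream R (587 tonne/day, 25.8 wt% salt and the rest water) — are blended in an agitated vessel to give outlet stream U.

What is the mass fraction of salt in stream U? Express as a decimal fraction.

Total flow out = 704 + 1000 + 587 = 2291 tonne/day.
salt in = 704×0.481 + 1000×0.202 + 587×0.258 = 692.07 tonne/day.
salt mass fraction in U = 692.07/2291 = 0.302.

0.302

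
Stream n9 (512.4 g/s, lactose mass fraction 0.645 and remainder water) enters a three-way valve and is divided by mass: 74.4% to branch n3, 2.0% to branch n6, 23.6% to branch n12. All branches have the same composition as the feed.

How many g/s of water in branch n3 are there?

135.3 g/s

Branch n3 total = 0.744×512.4 = 381.23 g/s.
water in n3 = 0.355×381.23 = 135.34 g/s.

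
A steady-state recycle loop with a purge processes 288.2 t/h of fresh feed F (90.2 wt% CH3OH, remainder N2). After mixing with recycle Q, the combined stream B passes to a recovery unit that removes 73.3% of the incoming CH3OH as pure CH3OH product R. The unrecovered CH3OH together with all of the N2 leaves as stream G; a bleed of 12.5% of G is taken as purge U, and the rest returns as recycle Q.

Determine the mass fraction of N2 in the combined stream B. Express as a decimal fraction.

0.3998

N2 enters only via F and leaves only via the purge: 288.2×0.098 = 0.125×(N2 in G), and the recovery unit passes all N2, so N2 in B = N2 in G = 225.95 t/h.
CH3OH in B: m_A = 288.2×0.902 + (1−0.125)·(1−0.733)·m_A, so m_A = 259.96/0.7664 = 339.2 t/h.
B = 339.2 + 225.95 = 565.15 t/h.
N2 fraction in B = 225.95/565.15 = 0.3998.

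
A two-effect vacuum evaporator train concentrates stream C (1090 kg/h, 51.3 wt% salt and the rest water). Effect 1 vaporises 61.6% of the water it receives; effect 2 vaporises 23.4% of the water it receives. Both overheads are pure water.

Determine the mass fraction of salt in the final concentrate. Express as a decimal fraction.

0.782

water in feed = 1090×0.487 = 530.83 kg/h.
After stage 1: water left = (1−0.616)×530.83 = 203.84; stream total = 763.01 kg/h.
After stage 2: water left = (1−0.234)×203.84 = 156.14; final concentrate = 715.31 kg/h.
salt fraction = 559.17/715.31 = 0.782.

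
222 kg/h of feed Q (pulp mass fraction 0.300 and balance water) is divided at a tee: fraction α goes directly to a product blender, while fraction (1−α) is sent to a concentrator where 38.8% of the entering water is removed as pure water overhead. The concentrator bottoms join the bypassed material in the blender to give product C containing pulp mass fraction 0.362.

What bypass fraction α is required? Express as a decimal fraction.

All 222×0.300 = 66.6 kg/h of pulp reaches C, so C = 66.6/0.362 = 183.98 kg/h and vapour = 38.022 kg/h.
The evaporator receives (1−α)·222 of feed at 0.700 water and removes 0.388 of that water:
0.388×0.700×(1−α)×222 = 38.022
(1−α) = 38.022/60.295 = 0.6306;  α = 0.3694.

0.369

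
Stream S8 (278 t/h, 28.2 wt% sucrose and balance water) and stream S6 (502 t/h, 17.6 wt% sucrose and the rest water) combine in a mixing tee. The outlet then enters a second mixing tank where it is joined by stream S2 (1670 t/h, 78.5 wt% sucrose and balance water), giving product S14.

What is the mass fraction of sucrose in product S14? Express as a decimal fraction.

0.603

Overall, product flow = 2450 t/h.
sucrose in = 278×0.282 + 502×0.176 + 1670×0.785 = 1477.7 t/h.
sucrose fraction in S14 = 0.603.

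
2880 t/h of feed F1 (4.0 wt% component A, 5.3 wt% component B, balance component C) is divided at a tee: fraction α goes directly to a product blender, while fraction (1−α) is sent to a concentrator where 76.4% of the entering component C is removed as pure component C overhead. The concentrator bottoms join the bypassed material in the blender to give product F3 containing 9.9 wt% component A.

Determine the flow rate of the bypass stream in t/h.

403.1 t/h

All 2880×0.040 = 115.2 t/h of component A reaches F3, so F3 = 115.2/0.099 = 1163.6 t/h and vapour = 1716.4 t/h.
The evaporator receives (1−α)·2880 of feed at 0.907 component C and removes 0.764 of that component C:
0.764×0.907×(1−α)×2880 = 1716.4
(1−α) = 1716.4/1995.7 = 0.8600;  α = 0.1400.
Bypass flow = 0.1400×2880 = 403.1 t/h.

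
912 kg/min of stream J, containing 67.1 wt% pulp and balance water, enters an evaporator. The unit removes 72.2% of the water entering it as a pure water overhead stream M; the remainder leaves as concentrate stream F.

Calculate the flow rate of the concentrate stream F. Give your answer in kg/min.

water entering = 912×0.329 = 300.05 kg/min; overhead removed = 0.722×300.05 = 216.63 kg/min.
Concentrate = 912 − 216.63 = 695.37 kg/min.

695.4 kg/min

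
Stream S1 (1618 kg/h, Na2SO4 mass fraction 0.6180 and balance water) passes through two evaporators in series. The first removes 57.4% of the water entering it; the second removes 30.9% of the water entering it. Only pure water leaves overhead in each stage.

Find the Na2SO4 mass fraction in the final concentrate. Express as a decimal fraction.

water in feed = 1618×0.382 = 618.08 kg/h.
After stage 1: water left = (1−0.574)×618.08 = 263.3; stream total = 1263.2 kg/h.
After stage 2: water left = (1−0.309)×263.3 = 181.94; final concentrate = 1181.9 kg/h.
Na2SO4 fraction = 999.92/1181.9 = 0.8461.

0.8461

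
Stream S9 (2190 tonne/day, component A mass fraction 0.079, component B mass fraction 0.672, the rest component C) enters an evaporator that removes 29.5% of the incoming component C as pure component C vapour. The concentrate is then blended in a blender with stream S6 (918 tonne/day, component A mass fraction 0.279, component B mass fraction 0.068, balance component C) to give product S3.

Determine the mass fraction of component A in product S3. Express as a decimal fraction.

Vapour removed = 0.295×0.249×2190 = 160.87 tonne/day; concentrate = 2029.1 tonne/day.
component A reaching the mixer = 173.01 (from concentrate) + 918×0.279 = 429.13 tonne/day.
Product flow = 2029.1 + 918 = 2947.1 tonne/day; component A fraction = 0.146.

0.146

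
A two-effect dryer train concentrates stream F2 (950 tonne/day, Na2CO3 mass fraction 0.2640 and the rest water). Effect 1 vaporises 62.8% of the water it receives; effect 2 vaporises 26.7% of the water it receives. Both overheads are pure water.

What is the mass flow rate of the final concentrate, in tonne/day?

water in feed = 950×0.736 = 699.2 tonne/day.
After stage 1: water left = (1−0.628)×699.2 = 260.1; stream total = 510.9 tonne/day.
After stage 2: water left = (1−0.267)×260.1 = 190.66; final concentrate = 441.46 tonne/day.

441.5 tonne/day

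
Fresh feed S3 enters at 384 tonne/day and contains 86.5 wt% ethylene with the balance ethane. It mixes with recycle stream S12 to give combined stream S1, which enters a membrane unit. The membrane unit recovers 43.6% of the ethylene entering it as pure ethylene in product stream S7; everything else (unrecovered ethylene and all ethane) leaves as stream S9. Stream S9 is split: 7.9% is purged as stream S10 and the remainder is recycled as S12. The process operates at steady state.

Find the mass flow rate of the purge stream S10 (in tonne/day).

82.64 tonne/day

ethane enters only via S3 and leaves only via the purge: 384×0.135 = 0.079×(ethane in S9), and the membrane unit passes all ethane, so ethane in S1 = ethane in S9 = 656.2 tonne/day.
ethylene in S1: m_A = 384×0.865 + (1−0.079)·(1−0.436)·m_A, so m_A = 332.16/0.4806 = 691.2 tonne/day.
S9 = (1−0.436)×691.2 + 656.2 = 1046 tonne/day.
Purge S10 = 0.079×1046 = 82.637 tonne/day.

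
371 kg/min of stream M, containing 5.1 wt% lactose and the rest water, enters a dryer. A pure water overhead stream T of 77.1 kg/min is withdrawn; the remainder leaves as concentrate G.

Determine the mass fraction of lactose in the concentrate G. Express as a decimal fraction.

lactose is not removed: 371×0.051 = 18.921 kg/min of lactose enters G.
Concentrate = 371 − 77.1 = 293.9 kg/min.
Mass fraction = 18.921/293.9 = 0.0644.

0.0644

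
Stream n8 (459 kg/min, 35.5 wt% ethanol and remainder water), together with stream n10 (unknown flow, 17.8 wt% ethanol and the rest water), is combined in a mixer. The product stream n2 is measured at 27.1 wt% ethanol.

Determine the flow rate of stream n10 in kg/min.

414.6 kg/min

Let n10 be the unknown flow. Total out = 459 + n10.
ethanol balance: 162.94 + 0.178·n10 = 0.271·(459 + n10)
(0.178 − 0.271)·n10 = 0.271×459 − 162.94 = -38.556
n10 = -38.556 / -0.093 = 414.58 kg/min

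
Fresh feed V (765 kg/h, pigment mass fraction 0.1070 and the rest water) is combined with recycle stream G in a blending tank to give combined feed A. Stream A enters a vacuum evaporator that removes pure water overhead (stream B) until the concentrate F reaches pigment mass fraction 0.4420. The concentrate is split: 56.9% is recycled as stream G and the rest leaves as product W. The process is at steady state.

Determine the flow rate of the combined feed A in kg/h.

Overall pigment balance (none leaves overhead): pigment in fresh feed = pigment in product, i.e. 765×0.107 = (1−0.569)·F·0.442.
F = 81.855/(0.442×0.431) = 429.68 kg/h.
Recycle G = 0.569×429.68 = 244.49 kg/h.
Combined feed A = 765 + 244.49 = 1009.5 kg/h.

1009 kg/h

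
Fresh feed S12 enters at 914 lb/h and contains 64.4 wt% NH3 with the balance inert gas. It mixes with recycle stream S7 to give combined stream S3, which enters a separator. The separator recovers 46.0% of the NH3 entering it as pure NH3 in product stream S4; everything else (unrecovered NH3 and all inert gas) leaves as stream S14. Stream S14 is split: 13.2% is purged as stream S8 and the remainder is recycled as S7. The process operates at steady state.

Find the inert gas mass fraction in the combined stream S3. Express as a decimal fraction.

inert gas enters only via S12 and leaves only via the purge: 914×0.356 = 0.132×(inert gas in S14), and the separator passes all inert gas, so inert gas in S3 = inert gas in S14 = 2465 lb/h.
NH3 in S3: m_A = 914×0.644 + (1−0.132)·(1−0.460)·m_A, so m_A = 588.62/0.5313 = 1107.9 lb/h.
S3 = 1107.9 + 2465 = 3573 lb/h.
inert gas fraction in S3 = 2465/3573 = 0.690.

0.690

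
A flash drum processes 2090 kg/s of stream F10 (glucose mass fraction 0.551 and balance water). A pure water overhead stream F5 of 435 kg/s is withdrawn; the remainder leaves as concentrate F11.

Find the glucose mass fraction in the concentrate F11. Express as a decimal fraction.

0.696

glucose is not removed: 2090×0.551 = 1151.6 kg/s of glucose enters F11.
Concentrate = 2090 − 435 = 1655 kg/s.
Mass fraction = 1151.6/1655 = 0.696.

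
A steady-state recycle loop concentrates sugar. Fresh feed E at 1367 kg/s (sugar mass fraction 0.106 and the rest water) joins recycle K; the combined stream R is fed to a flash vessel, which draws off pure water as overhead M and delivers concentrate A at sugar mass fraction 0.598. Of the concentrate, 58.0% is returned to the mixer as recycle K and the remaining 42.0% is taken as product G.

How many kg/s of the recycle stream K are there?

Overall sugar balance (none leaves overhead): sugar in fresh feed = sugar in product, i.e. 1367×0.106 = (1−0.580)·A·0.598.
A = 144.9/(0.598×0.420) = 576.93 kg/s.
Recycle K = 0.580×576.93 = 334.62 kg/s.

334.6 kg/s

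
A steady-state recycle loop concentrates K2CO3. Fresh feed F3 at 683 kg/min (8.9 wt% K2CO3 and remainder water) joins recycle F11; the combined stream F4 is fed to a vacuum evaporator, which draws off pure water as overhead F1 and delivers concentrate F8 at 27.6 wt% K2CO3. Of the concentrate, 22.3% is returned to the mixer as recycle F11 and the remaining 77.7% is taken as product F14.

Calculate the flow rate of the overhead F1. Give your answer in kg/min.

462.8 kg/min

Overall K2CO3 balance (none leaves overhead): K2CO3 in fresh feed = K2CO3 in product, i.e. 683×0.089 = (1−0.223)·F8·0.276.
F8 = 60.787/(0.276×0.777) = 283.45 kg/min.
Recycle F11 = 0.223×283.45 = 63.21 kg/min.
Combined feed F4 = 683 + 63.21 = 746.21 kg/min.
Overhead F1 = F4 − F8 = 746.21 − 283.45 = 462.76 kg/min.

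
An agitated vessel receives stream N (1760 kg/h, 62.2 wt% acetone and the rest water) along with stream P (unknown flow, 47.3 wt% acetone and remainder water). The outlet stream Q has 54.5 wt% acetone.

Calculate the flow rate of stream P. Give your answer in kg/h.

1882 kg/h

Let P be the unknown flow. Total out = 1760 + P.
acetone balance: 1094.7 + 0.473·P = 0.545·(1760 + P)
(0.473 − 0.545)·P = 0.545×1760 − 1094.7 = -135.52
P = -135.52 / -0.072 = 1882.2 kg/h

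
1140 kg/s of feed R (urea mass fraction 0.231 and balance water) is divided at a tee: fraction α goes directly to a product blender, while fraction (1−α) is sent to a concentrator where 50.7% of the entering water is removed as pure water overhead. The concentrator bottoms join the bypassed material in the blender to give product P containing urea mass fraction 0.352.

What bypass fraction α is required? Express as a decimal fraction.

0.118

All 1140×0.231 = 263.34 kg/s of urea reaches P, so P = 263.34/0.352 = 748.13 kg/s and vapour = 391.87 kg/s.
The evaporator receives (1−α)·1140 of feed at 0.769 water and removes 0.507 of that water:
0.507×0.769×(1−α)×1140 = 391.87
(1−α) = 391.87/444.47 = 0.8817;  α = 0.1183.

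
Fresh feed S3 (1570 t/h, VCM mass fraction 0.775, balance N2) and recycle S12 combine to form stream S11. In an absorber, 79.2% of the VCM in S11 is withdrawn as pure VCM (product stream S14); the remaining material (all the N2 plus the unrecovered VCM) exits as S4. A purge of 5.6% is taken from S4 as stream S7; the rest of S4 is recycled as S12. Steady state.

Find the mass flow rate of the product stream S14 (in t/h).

VCM in S11: m_A = 1570×0.775 + (1−0.056)·(1−0.792)·m_A, so m_A = 1216.8/0.8036 = 1514 t/h.
Product S14 = 0.792×1514 = 1199.1 t/h.

1199 t/h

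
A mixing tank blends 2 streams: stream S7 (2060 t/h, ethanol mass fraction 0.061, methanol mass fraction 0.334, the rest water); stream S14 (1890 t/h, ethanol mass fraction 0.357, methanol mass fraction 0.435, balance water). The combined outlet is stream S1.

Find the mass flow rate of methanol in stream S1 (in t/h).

1510 t/h

methanol out = methanol in = 2060×0.334 + 1890×0.435 = 1510.2 t/h.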